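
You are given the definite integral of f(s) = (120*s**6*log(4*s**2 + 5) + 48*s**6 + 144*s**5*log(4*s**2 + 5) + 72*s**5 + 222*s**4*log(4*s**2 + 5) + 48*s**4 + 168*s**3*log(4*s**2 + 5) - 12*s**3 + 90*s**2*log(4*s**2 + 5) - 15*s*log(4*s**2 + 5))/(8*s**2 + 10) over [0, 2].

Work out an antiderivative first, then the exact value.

f has the shape u'v + uv' for u = 3*s**5 + 9*s**4/2 + 3*s**3 - 3*s**2/4 and v = log(4*s**2 + 5) — it is the derivative of the product u*v.
F(s) = 3*s**5*log(4*s**2 + 5) + 9*s**4*log(4*s**2 + 5)/2 + 3*s**3*log(4*s**2 + 5) - 3*s**2*log(4*s**2 + 5)/4 is an antiderivative of f.
Check: d/ds[3*s**5*log(4*s**2 + 5) + 9*s**4*log(4*s**2 + 5)/2 + 3*s**3*log(4*s**2 + 5) - 3*s**2*log(4*s**2 + 5)/4] = (120*s**6*log(4*s**2 + 5) + 48*s**6 + 144*s**5*log(4*s**2 + 5) + 72*s**5 + 222*s**4*log(4*s**2 + 5) + 48*s**4 + 168*s**3*log(4*s**2 + 5) - 12*s**3 + 90*s**2*log(4*s**2 + 5) - 15*s*log(4*s**2 + 5))/(8*s**2 + 10) = f(s).
F(2) = 189*log(21); F(0) = 0.
Integral = F(2) - F(0) = 189*log(21).

Antiderivative: F(s) = 3*s**5*log(4*s**2 + 5) + 9*s**4*log(4*s**2 + 5)/2 + 3*s**3*log(4*s**2 + 5) - 3*s**2*log(4*s**2 + 5)/4; value = 189*log(21)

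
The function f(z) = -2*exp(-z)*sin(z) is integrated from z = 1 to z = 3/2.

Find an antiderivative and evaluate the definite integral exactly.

Antiderivative: F(z) = (sin(z) + cos(z))*exp(-z); value = -exp(-1)*sin(1) - exp(-1)*cos(1) + exp(-3/2)*cos(3/2) + exp(-3/2)*sin(3/2)

A first test for any F(z): its z-derivative must equal f(z) identically.
F(z) = (sin(z) + cos(z))*exp(-z) is an antiderivative of f.
Check: d/dz[(sin(z) + cos(z))*exp(-z)] = -2*exp(-z)*sin(z) = f(z).
F(3/2) = exp(-3/2)*cos(3/2) + exp(-3/2)*sin(3/2); F(1) = exp(-1)*cos(1) + exp(-1)*sin(1).
Integral = F(3/2) - F(1) = -exp(-1)*sin(1) - exp(-1)*cos(1) + exp(-3/2)*cos(3/2) + exp(-3/2)*sin(3/2).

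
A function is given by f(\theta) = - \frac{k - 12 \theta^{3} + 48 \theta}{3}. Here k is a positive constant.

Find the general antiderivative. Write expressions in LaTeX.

An antiderivative F(\theta) passes only if d/d\theta[F] lands on f(\theta) exactly.
Check: d/d\theta[- \frac{k \theta}{3} + \theta^{4} - 8 \theta^{2}] = - \frac{k}{3} + 4 \theta^{3} - 16 \theta, which equals f(\theta).

F(\theta) = - \frac{k \theta}{3} + \theta^{4} - 8 \theta^{2} + C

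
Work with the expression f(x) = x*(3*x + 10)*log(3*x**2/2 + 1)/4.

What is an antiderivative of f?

An antiderivative is F(x) = x**3*log(3*x**2/2 + 1)/4 - x**3/6 + 5*x**2*log(3*x**2/2 + 1)/4 - 5*x**2/4 + x/3 + 5*log(x**2 + 2/3)/6 - sqrt(6)*atan(sqrt(6)*x/2)/9.

Since d/dx undoes antidifferentiation here, F'(x) = f(x) is required of F(x).
Check: d/dx[x**3*log(3*x**2/2 + 1)/4 - x**3/6 + 5*x**2*log(3*x**2/2 + 1)/4 - 5*x**2/4 + x/3 + 5*log(x**2 + 2/3)/6 - sqrt(6)*atan(sqrt(6)*x/2)/9] = 3*x**2*log(3*x**2/2 + 1)/4 + 5*x*log(3*x**2/2 + 1)/2, which equals f(x).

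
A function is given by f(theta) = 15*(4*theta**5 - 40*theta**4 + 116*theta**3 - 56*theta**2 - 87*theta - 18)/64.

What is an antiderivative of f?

f matches the chain-rule pattern g'(h)*h' with inner function h(theta) = theta**2/2 - 2*theta - 3/4; substituting u = h(theta) collapses the integral.
Check: d/dtheta[5*(2*theta**2 - 8*theta - 3)**3/256] = 15*theta**5/16 - 75*theta**4/8 + 435*theta**3/16 - 105*theta**2/8 - 1305*theta/64 - 135/32, which equals f(theta).

An antiderivative is F(theta) = 5*(2*theta**2 - 8*theta - 3)**3/256.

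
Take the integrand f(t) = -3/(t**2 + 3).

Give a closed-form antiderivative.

An antiderivative is F(t) = -sqrt(3)*atan(sqrt(3)*t/3).

Whatever form F(t) takes, F'(t) = f(t) is non-negotiable.
Check: d/dt[-sqrt(3)*atan(sqrt(3)*t/3)] = -3/(t**2 + 3) = f(t).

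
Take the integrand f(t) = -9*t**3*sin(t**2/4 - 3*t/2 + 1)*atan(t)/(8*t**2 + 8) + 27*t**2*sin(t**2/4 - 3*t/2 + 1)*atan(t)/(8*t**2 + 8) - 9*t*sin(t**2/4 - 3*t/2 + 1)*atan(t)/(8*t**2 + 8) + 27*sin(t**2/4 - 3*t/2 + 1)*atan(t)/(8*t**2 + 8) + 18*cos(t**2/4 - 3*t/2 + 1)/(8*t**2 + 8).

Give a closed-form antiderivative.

f has the shape u'v + uv' for u = 9*atan(t)/4 and v = cos(t**2/4 - 3*t/2 + 1) — it is the derivative of the product u*v.
Check: d/dt[9*cos(t**2/4 - 3*t/2 + 1)*atan(t)/4] = (-9*t**3*sin(t**2/4 - 3*t/2 + 1)*atan(t) + 27*t**2*sin(t**2/4 - 3*t/2 + 1)*atan(t) - 9*t*sin(t**2/4 - 3*t/2 + 1)*atan(t) + 27*sin(t**2/4 - 3*t/2 + 1)*atan(t) + 18*cos(t**2/4 - 3*t/2 + 1))/(8*t**2 + 8), which equals f(t).

An antiderivative is F(t) = 9*cos(t**2/4 - 3*t/2 + 1)*atan(t)/4.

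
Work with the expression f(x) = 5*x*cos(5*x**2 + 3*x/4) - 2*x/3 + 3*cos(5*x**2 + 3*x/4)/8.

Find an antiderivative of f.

An antiderivative is F(x) = -x**2/3 + sin(5*x**2 + 3*x/4)/2.

Integrate term by term and add the pieces.
Check: d/dx[-x**2/3 + sin(5*x**2 + 3*x/4)/2] = 5*x*cos(5*x**2 + 3*x/4) - 2*x/3 + 3*cos(5*x**2 + 3*x/4)/8 = f(x).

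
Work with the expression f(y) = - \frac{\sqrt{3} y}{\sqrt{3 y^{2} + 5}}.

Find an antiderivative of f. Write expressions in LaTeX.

An antiderivative is F(y) = - \sqrt{y^{2} + \frac{5}{3}}.

The substitution u = y^{2} + \frac{5}{3} works: f is exactly (dF/du)*(du/dy) for that inner function.
Check: d/dy[- \sqrt{y^{2} + \frac{5}{3}}] = - \frac{\sqrt{3} y}{\sqrt{3 y^{2} + 5}} = f(y).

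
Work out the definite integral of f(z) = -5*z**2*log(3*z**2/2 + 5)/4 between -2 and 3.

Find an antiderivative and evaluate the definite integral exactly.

A candidate is checked by its d/dz: the result must match f(z).
F(z) = -5*z**3*log(3*z**2/2 + 5)/12 + 5*z**3/18 - 25*z/9 + 25*sqrt(30)*atan(sqrt(30)*z/10)/27 is an antiderivative of f.
Check: d/dz[-5*z**3*log(3*z**2/2 + 5)/12 + 5*z**3/18 - 25*z/9 + 25*sqrt(30)*atan(sqrt(30)*z/10)/27] = -5*z**2*log(3*z**2/2 + 5)/4 = f(z).
F(3) = -45*log(37/2)/4 - 5/6 + 25*sqrt(30)*atan(3*sqrt(30)/10)/27; F(-2) = -25*sqrt(30)*atan(sqrt(30)/5)/27 + 10/3 + 10*log(11)/3.
Integral = F(3) - F(-2) = -45*log(37/2)/4 - 10*log(11)/3 - 25/6 + 25*sqrt(30)*atan(sqrt(30)/5)/27 + 25*sqrt(30)*atan(3*sqrt(30)/10)/27.

Antiderivative: F(z) = -5*z**3*log(3*z**2/2 + 5)/12 + 5*z**3/18 - 25*z/9 + 25*sqrt(30)*atan(sqrt(30)*z/10)/27; value = -45*log(37/2)/4 - 10*log(11)/3 - 25/6 + 25*sqrt(30)*atan(sqrt(30)/5)/27 + 25*sqrt(30)*atan(3*sqrt(30)/10)/27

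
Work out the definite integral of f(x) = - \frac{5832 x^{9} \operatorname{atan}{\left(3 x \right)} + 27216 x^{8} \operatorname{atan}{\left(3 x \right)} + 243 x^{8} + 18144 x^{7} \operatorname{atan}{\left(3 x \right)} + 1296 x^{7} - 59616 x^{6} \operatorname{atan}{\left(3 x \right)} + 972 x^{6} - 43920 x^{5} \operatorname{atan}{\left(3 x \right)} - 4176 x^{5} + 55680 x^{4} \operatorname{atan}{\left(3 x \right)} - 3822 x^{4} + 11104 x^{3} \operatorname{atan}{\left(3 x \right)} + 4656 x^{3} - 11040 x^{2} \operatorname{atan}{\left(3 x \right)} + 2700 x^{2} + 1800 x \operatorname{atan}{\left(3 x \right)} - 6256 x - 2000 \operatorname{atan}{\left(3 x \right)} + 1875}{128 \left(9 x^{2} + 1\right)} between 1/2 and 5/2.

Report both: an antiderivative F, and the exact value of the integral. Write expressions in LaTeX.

Antiderivative: F(x) = x^{2} - 2 \left(- \frac{3 x^{2}}{4} - x + \frac{5}{4}\right)^{4} \operatorname{atan}{\left(3 x \right)}; value = - \frac{81450625 \operatorname{atan}{\left(\frac{15}{2} \right)}}{32768} + \frac{6561 \operatorname{atan}{\left(\frac{3}{2} \right)}}{32768} + 6

A candidate is checked by its d/dx: the result must match f(x).
F(x) = x^{2} - 2 \left(- \frac{3 x^{2}}{4} - x + \frac{5}{4}\right)^{4} \operatorname{atan}{\left(3 x \right)} is an antiderivative of f.
Check: d/dx[x^{2} - 2 \left(- \frac{3 x^{2}}{4} - x + \frac{5}{4}\right)^{4} \operatorname{atan}{\left(3 x \right)}] = \frac{- 5832 x^{9} \operatorname{atan}{\left(3 x \right)} - 27216 x^{8} \operatorname{atan}{\left(3 x \right)} - 243 x^{8} - 18144 x^{7} \operatorname{atan}{\left(3 x \right)} - 1296 x^{7} + 59616 x^{6} \operatorname{atan}{\left(3 x \right)} - 972 x^{6} + 43920 x^{5} \operatorname{atan}{\left(3 x \right)} + 4176 x^{5} - 55680 x^{4} \operatorname{atan}{\left(3 x \right)} + 3822 x^{4} - 11104 x^{3} \operatorname{atan}{\left(3 x \right)} - 4656 x^{3} + 11040 x^{2} \operatorname{atan}{\left(3 x \right)} - 2700 x^{2} - 1800 x \operatorname{atan}{\left(3 x \right)} + 6256 x + 2000 \operatorname{atan}{\left(3 x \right)} - 1875}{1152 x^{2} + 128}, which equals f(x).
F(5/2) = \frac{25}{4} - \frac{81450625 \operatorname{atan}{\left(\frac{15}{2} \right)}}{32768}; F(1/2) = \frac{1}{4} - \frac{6561 \operatorname{atan}{\left(\frac{3}{2} \right)}}{32768}.
Integral = F(5/2) - F(1/2) = - \frac{81450625 \operatorname{atan}{\left(\frac{15}{2} \right)}}{32768} + \frac{6561 \operatorname{atan}{\left(\frac{3}{2} \right)}}{32768} + 6.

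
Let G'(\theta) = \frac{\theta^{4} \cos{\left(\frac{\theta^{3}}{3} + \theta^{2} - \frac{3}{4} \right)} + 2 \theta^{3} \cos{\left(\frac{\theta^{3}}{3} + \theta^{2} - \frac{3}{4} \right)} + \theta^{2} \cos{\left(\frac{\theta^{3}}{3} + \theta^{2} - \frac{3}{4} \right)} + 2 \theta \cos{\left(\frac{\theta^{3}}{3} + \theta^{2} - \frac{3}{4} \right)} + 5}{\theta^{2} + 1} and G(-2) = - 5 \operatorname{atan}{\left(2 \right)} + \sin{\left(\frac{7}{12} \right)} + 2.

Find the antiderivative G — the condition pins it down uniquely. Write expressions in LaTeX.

G(\theta) = \sin{\left(\frac{\theta^{3}}{3} + \theta^{2} - \frac{3}{4} \right)} + 5 \operatorname{atan}{\left(\theta \right)} + 2

A first test for any G(\theta): its \theta-derivative must equal the given G'(\theta).
A general antiderivative is \sin{\left(\frac{\theta^{3}}{3} + \theta^{2} - \frac{3}{4} \right)} + 5 \operatorname{atan}{\left(\theta \right)} + C.
The condition gives C = - 5 \operatorname{atan}{\left(2 \right)} + \sin{\left(\frac{7}{12} \right)} + 2 - (- 5 \operatorname{atan}{\left(2 \right)} + \sin{\left(\frac{7}{12} \right)}) = 2.
So G(\theta) = \sin{\left(\frac{\theta^{3}}{3} + \theta^{2} - \frac{3}{4} \right)} + 5 \operatorname{atan}{\left(\theta \right)} + 2.
Check: d/d\theta[\sin{\left(\frac{\theta^{3}}{3} + \theta^{2} - \frac{3}{4} \right)} + 5 \operatorname{atan}{\left(\theta \right)} + 2] = \frac{\theta^{4} \cos{\left(\frac{\theta^{3}}{3} + \theta^{2} - \frac{3}{4} \right)} + 2 \theta^{3} \cos{\left(\frac{\theta^{3}}{3} + \theta^{2} - \frac{3}{4} \right)} + \theta^{2} \cos{\left(\frac{\theta^{3}}{3} + \theta^{2} - \frac{3}{4} \right)} + 2 \theta \cos{\left(\frac{\theta^{3}}{3} + \theta^{2} - \frac{3}{4} \right)} + 5}{\theta^{2} + 1} = G'(\theta).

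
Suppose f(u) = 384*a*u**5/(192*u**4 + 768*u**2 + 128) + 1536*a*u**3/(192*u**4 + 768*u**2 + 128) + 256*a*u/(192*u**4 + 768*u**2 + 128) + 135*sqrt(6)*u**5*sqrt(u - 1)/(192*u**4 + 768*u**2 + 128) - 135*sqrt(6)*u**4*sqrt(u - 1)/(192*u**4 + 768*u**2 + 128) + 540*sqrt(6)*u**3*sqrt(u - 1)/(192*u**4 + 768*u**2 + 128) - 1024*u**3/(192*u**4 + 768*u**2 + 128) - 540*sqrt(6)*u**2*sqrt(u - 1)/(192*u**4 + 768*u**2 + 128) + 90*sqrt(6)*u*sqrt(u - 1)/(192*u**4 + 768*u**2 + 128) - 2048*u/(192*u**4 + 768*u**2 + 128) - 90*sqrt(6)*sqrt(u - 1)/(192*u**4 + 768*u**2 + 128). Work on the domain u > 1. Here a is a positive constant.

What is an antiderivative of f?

The integrand splits into summands that can be handled one at a time.
Check: d/du[a*u**2 + 9*sqrt(6)*u**2*sqrt(u - 1)/32 - 9*sqrt(6)*u*sqrt(u - 1)/16 + 9*sqrt(6)*sqrt(u - 1)/32 - 4*log(u**4 + 4*u**2 + 2/3)/3] = (384*a*u**5*sqrt(u - 1) + 1536*a*u**3*sqrt(u - 1) + 256*a*u*sqrt(u - 1) + 135*sqrt(6)*u**6 - 270*sqrt(6)*u**5 + 675*sqrt(6)*u**4 - 1024*u**3*sqrt(u - 1) - 1080*sqrt(6)*u**3 + 630*sqrt(6)*u**2 - 2048*u*sqrt(u - 1) - 180*sqrt(6)*u + 90*sqrt(6))/(192*u**4*sqrt(u - 1) + 768*u**2*sqrt(u - 1) + 128*sqrt(u - 1)), which equals f(u).

An antiderivative is F(u) = a*u**2 + 9*sqrt(6)*u**2*sqrt(u - 1)/32 - 9*sqrt(6)*u*sqrt(u - 1)/16 + 9*sqrt(6)*sqrt(u - 1)/32 - 4*log(u**4 + 4*u**2 + 2/3)/3.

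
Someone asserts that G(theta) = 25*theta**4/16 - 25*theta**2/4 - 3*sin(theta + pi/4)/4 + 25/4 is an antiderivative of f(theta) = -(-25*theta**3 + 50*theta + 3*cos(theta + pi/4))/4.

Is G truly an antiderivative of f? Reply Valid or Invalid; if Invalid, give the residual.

d/dtheta[G] = 25*theta**3/4 - 25*theta/2 - 3*cos(theta + pi/4)/4
This equals f(theta) exactly, so the claim holds.

Valid - differentiating G returns exactly f.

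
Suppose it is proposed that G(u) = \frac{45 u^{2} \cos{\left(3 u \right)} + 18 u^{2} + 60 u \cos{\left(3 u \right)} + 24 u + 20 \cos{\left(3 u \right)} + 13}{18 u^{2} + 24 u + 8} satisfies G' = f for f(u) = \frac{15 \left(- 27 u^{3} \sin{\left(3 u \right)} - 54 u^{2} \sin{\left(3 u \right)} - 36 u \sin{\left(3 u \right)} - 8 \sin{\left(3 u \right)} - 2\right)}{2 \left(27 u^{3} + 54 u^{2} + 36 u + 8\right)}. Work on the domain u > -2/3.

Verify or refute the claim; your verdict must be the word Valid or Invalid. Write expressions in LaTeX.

d/du[G] = \frac{- 405 u^{3} \sin{\left(3 u \right)} - 810 u^{2} \sin{\left(3 u \right)} - 540 u \sin{\left(3 u \right)} - 120 \sin{\left(3 u \right)} - 30}{54 u^{3} + 108 u^{2} + 72 u + 16}
This equals f(u) exactly, so the claim holds.

Valid. The derivative of G reproduces f.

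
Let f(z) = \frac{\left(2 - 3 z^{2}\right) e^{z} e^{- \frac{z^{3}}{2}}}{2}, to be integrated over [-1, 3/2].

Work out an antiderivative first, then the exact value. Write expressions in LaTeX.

f matches the chain-rule pattern g'(h)*h' with inner function h(z) = - \frac{z^{3}}{2} + z; substituting u = h(z) collapses the integral.
F(z) = e^{z} e^{- \frac{z^{3}}{2}} is an antiderivative of f.
Check: d/dz[e^{z} e^{- \frac{z^{3}}{2}}] = \frac{\left(- 3 z^{2} e^{z} + 2 e^{z}\right) e^{- \frac{z^{3}}{2}}}{2}, which equals f(z).
F(3/2) = e^{- \frac{3}{16}}; F(-1) = e^{- \frac{1}{2}}.
Integral = F(3/2) - F(-1) = - \frac{1}{e^{\frac{1}{2}}} + e^{- \frac{3}{16}}.

Antiderivative: F(z) = e^{z} e^{- \frac{z^{3}}{2}}; value = - \frac{1}{e^{\frac{1}{2}}} + e^{- \frac{3}{16}}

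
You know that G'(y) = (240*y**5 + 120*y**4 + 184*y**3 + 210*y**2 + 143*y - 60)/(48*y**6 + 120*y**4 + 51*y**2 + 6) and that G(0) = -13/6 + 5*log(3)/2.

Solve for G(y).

The proposed G(y) is checked by its d/dy: the result must match the given G'(y).
A general antiderivative is (-5*y - 4/3)/(2*y**2 + 1/2) + 5*log(3*y**2/2 + 3)/2 + C.
The condition gives C = -13/6 + 5*log(3)/2 - (-8/3 + 5*log(3)/2) = 1/2.
So G(y) = (12*y**2 - 60*y + 15*(4*y**2 + 1)*log(3*y**2/2 + 3) - 13)/(6*(4*y**2 + 1)).
Check: d/dy[(12*y**2 - 60*y + 15*(4*y**2 + 1)*log(3*y**2/2 + 3) - 13)/(6*(4*y**2 + 1))] = (240*y**5 + 120*y**4 + 184*y**3 + 210*y**2 + 143*y - 60)/(48*y**6 + 120*y**4 + 51*y**2 + 6) = G'(y).

G(y) = (12*y**2 - 60*y + 15*(4*y**2 + 1)*log(3*y**2/2 + 3) - 13)/(6*(4*y**2 + 1))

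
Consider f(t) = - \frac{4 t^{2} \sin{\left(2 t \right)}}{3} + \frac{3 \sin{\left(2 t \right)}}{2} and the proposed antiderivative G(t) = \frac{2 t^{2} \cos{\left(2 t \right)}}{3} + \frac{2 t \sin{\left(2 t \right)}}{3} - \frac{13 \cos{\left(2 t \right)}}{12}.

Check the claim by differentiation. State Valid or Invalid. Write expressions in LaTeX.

d/dt[G] = - \frac{4 t^{2} \sin{\left(2 t \right)}}{3} + \frac{8 t \cos{\left(2 t \right)}}{3} + \frac{17 \sin{\left(2 t \right)}}{6}
d/dt[G] - f(t) = \frac{8 t \cos{\left(2 t \right)}}{3} + \frac{4 \sin{\left(2 t \right)}}{3} != 0.

Invalid: d/dt[G] - f = \frac{8 t \cos{\left(2 t \right)}}{3} + \frac{4 \sin{\left(2 t \right)}}{3}, which is not 0.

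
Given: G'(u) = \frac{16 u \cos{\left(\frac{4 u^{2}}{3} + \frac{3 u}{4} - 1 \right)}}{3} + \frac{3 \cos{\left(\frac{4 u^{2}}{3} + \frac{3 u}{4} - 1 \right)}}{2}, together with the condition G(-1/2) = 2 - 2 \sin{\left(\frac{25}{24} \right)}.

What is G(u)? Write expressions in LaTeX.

The substitution w = \frac{4 u^{2}}{3} + \frac{3 u}{4} - 1 works: G'(u) is exactly (dG/dw)*(dw/du) for that inner function.
A general antiderivative is 2 \sin{\left(\frac{4 u^{2}}{3} + \frac{3 u}{4} - 1 \right)} + C.
The condition gives C = 2 - 2 \sin{\left(\frac{25}{24} \right)} - (- 2 \sin{\left(\frac{25}{24} \right)}) = 2.
So G(u) = 2 \left(\sin{\left(\frac{4 u^{2}}{3} + \frac{3 u}{4} - 1 \right)} + 1\right).
Check: d/du[2 \left(\sin{\left(\frac{4 u^{2}}{3} + \frac{3 u}{4} - 1 \right)} + 1\right)] = \frac{16 u \cos{\left(\frac{4 u^{2}}{3} + \frac{3 u}{4} - 1 \right)}}{3} + \frac{3 \cos{\left(\frac{4 u^{2}}{3} + \frac{3 u}{4} - 1 \right)}}{2} = G'(u).

G(u) = 2 \left(\sin{\left(\frac{4 u^{2}}{3} + \frac{3 u}{4} - 1 \right)} + 1\right)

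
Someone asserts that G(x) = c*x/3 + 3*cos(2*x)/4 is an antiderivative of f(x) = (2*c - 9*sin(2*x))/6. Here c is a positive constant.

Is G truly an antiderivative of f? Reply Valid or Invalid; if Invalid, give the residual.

d/dx[G] = c/3 - 3*sin(2*x)/2
This equals f(x) exactly, so the claim holds.

Valid: G'(x) = f(x).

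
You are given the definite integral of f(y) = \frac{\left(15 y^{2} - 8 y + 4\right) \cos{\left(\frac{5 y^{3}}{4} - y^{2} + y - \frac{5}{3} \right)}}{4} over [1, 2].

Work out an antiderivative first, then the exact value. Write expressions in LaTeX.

Antiderivative: F(y) = \sin{\left(\frac{5 y^{3}}{4} - y^{2} + y - \frac{5}{3} \right)}; value = \sin{\left(\frac{19}{3} \right)} + \sin{\left(\frac{5}{12} \right)}

f matches the chain-rule pattern g'(h)*h' with inner function h(y) = \frac{5 y^{3}}{4} - y^{2} + y - \frac{5}{3}; substituting u = h(y) collapses the integral.
F(y) = \sin{\left(\frac{5 y^{3}}{4} - y^{2} + y - \frac{5}{3} \right)} is an antiderivative of f.
Check: d/dy[\sin{\left(\frac{5 y^{3}}{4} - y^{2} + y - \frac{5}{3} \right)}] = \frac{15 y^{2} \cos{\left(\frac{5 y^{3}}{4} - y^{2} + y - \frac{5}{3} \right)}}{4} - 2 y \cos{\left(\frac{5 y^{3}}{4} - y^{2} + y - \frac{5}{3} \right)} + \cos{\left(\frac{5 y^{3}}{4} - y^{2} + y - \frac{5}{3} \right)}, which equals f(y).
F(2) = \sin{\left(\frac{19}{3} \right)}; F(1) = - \sin{\left(\frac{5}{12} \right)}.
Integral = F(2) - F(1) = \sin{\left(\frac{19}{3} \right)} + \sin{\left(\frac{5}{12} \right)}.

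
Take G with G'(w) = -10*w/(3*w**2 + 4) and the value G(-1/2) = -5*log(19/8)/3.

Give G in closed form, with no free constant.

G(w) = -5*log(3*w**2/2 + 2)/3

G'(w) matches the chain-rule pattern g'(h)*h' with inner function h(w) = 3*w**2/2 + 2; substituting u = h(w) collapses the integral.
A general antiderivative is -5*log(3*w**2/2 + 2)/3 + C.
The condition gives C = -5*log(19/8)/3 - (-5*log(19/8)/3) = 0.
So G(w) = -5*log(3*w**2/2 + 2)/3.
Check: d/dw[-5*log(3*w**2/2 + 2)/3] = -10*w/(3*w**2 + 4) = G'(w).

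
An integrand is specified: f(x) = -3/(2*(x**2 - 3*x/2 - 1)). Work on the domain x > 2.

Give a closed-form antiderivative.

The denominator factors as (x - 2)*(2*x + 1); partial fractions split f into directly integrable pieces: 6/(5*(2*x + 1)) - 3/(5*(x - 2)).
Check: d/dx[3*(-log(x - 2) + log(x + 1/2))/5] = -3/(2*x**2 - 3*x - 2), which equals f(x).

An antiderivative is F(x) = 3*(-log(x - 2) + log(x + 1/2))/5.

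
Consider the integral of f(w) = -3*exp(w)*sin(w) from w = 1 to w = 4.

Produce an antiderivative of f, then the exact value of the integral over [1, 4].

For F(w) to be correct the identity F'(w) - f(w) = 0 must hold.
F(w) = -3*exp(w)*sin(w)/2 + 3*exp(w)*cos(w)/2 is an antiderivative of f.
Check: d/dw[-3*exp(w)*sin(w)/2 + 3*exp(w)*cos(w)/2] = -3*exp(w)*sin(w) = f(w).
F(4) = 3*exp(4)*cos(4)/2 - 3*exp(4)*sin(4)/2; F(1) = -3*exp(1)*sin(1)/2 + 3*exp(1)*cos(1)/2.
Integral = F(4) - F(1) = 3*exp(4)*cos(4)/2 - 3*exp(1)*cos(1)/2 + 3*exp(1)*sin(1)/2 - 3*exp(4)*sin(4)/2.

Antiderivative: F(w) = -3*exp(w)*sin(w)/2 + 3*exp(w)*cos(w)/2; value = 3*exp(4)*cos(4)/2 - 3*exp(1)*cos(1)/2 + 3*exp(1)*sin(1)/2 - 3*exp(4)*sin(4)/2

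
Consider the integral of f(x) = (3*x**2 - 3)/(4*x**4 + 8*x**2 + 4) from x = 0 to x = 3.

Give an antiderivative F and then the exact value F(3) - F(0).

f has the shape u'v + uv' for u = -3*x and v = 1/(4*x**2 + 4) — it is the derivative of the product u*v.
F(x) = -3*x/(4*x**2 + 4) is an antiderivative of f.
Check: d/dx[-3*x/(4*x**2 + 4)] = (3*x**2 - 3)/(4*x**4 + 8*x**2 + 4) = f(x).
F(3) = -9/40; F(0) = 0.
Integral = F(3) - F(0) = -9/40.

Antiderivative: F(x) = -3*x/(4*x**2 + 4); value = -9/40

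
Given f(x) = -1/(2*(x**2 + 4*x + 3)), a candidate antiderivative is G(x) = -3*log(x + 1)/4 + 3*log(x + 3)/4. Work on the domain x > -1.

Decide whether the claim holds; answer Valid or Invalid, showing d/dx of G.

d/dx[G] = -3/(2*x**2 + 8*x + 6)
d/dx[G] - f(x) = -1/(x**2 + 4*x + 3) != 0.

Invalid: d/dx[G] - f = -1/(x**2 + 4*x + 3), which is not 0.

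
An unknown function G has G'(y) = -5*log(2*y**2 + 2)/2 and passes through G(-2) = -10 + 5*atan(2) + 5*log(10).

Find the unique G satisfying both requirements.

Differentiate the proposed G(y) back; it has to land on the given G'(y).
A general antiderivative is -5*y*log(2*y**2 + 2)/2 + 5*y - 5*atan(y) + C.
The condition gives C = -10 + 5*atan(2) + 5*log(10) - (-10 + 5*atan(2) + 5*log(10)) = 0.
So G(y) = 5*(-y*log(2*y**2 + 2) + 2*y - 2*atan(y))/2.
Check: d/dy[5*(-y*log(2*y**2 + 2) + 2*y - 2*atan(y))/2] = -5*log(y**2 + 1)/2 - 5*log(2)/2, which equals G'(y).

G(y) = 5*(-y*log(2*y**2 + 2) + 2*y - 2*atan(y))/2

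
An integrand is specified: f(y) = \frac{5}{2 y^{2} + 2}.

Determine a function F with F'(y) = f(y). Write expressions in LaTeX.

Recover f(y) by differentiating a candidate F(y); any mismatch rules it out.
Check: d/dy[\frac{5 \operatorname{atan}{\left(y \right)}}{2}] = \frac{5}{2 y^{2} + 2} = f(y).

An antiderivative is F(y) = \frac{5 \operatorname{atan}{\left(y \right)}}{2}.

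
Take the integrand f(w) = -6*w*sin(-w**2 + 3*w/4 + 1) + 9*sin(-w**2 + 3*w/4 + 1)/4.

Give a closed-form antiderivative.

f matches the chain-rule pattern g'(h)*h' with inner function h(w) = -w**2 + 3*w/4 + 1; substituting u = h(w) collapses the integral.
Check: d/dw[-3*cos(-w**2 + 3*w/4 + 1)] = -6*w*sin(-w**2 + 3*w/4 + 1) + 9*sin(-w**2 + 3*w/4 + 1)/4 = f(w).

An antiderivative is F(w) = -3*cos(-w**2 + 3*w/4 + 1).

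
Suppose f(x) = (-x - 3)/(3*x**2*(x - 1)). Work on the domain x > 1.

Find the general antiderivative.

Factor the denominator (3*x**2*(x - 1)) and decompose: f = -4/(3*(x - 1)) + 4/(3*x) + x**(-2); each piece integrates to a log, atan, or power term.
Check: d/dx[-(-4*x*log(x) + 4*x*log(x - 1) + 3)/(3*x)] = (-x - 3)/(3*x**3 - 3*x**2), which equals f(x).

F(x) = -(-4*x*log(x) + 4*x*log(x - 1) + 3)/(3*x) + C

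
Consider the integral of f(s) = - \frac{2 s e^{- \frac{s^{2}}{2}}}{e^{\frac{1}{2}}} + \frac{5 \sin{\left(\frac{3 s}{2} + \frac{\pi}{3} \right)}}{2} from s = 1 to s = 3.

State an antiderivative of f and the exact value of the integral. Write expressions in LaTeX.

Antiderivative: F(s) = 2 e^{- \frac{s^{2}}{2} - \frac{1}{2}} - \frac{5 \cos{\left(\frac{3 s}{2} + \frac{\pi}{3} \right)}}{3}; value = \frac{5 \cos{\left(\frac{\pi}{3} + \frac{3}{2} \right)}}{3} - \frac{5 \cos{\left(\frac{\pi}{3} + \frac{9}{2} \right)}}{3} - \frac{2}{e} + \frac{2}{e^{5}}

The integrand splits into summands that can be handled one at a time.
F(s) = 2 e^{- \frac{s^{2}}{2} - \frac{1}{2}} - \frac{5 \cos{\left(\frac{3 s}{2} + \frac{\pi}{3} \right)}}{3} is an antiderivative of f.
Check: d/ds[2 e^{- \frac{s^{2}}{2} - \frac{1}{2}} - \frac{5 \cos{\left(\frac{3 s}{2} + \frac{\pi}{3} \right)}}{3}] = \frac{\left(- 4 s + 5 e^{\frac{1}{2}} e^{\frac{s^{2}}{2}} \sin{\left(\frac{3 s}{2} + \frac{\pi}{3} \right)}\right) e^{- \frac{s^{2}}{2}}}{2 e^{\frac{1}{2}}}, which equals f(s).
F(3) = - \frac{5 \cos{\left(\frac{\pi}{3} + \frac{9}{2} \right)}}{3} + \frac{2}{e^{5}}; F(1) = \frac{2}{e} - \frac{5 \cos{\left(\frac{\pi}{3} + \frac{3}{2} \right)}}{3}.
Integral = F(3) - F(1) = \frac{5 \cos{\left(\frac{\pi}{3} + \frac{3}{2} \right)}}{3} - \frac{5 \cos{\left(\frac{\pi}{3} + \frac{9}{2} \right)}}{3} - \frac{2}{e} + \frac{2}{e^{5}}.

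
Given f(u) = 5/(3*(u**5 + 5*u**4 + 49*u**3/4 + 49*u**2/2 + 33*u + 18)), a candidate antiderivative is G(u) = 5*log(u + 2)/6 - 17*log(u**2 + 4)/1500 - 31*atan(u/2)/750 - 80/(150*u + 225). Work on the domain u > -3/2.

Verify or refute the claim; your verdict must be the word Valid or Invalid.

d/du[G] = (1216*u**4 + 4256*u**3 + 8512*u**2 + 17024*u + 17092)/(1500*u**5 + 7500*u**4 + 18375*u**3 + 36750*u**2 + 49500*u + 27000)
d/du[G] - f(u) = 608/(750*u + 1125) != 0.

Invalid: d/du[G] - f = 608/(750*u + 1125), which is not 0.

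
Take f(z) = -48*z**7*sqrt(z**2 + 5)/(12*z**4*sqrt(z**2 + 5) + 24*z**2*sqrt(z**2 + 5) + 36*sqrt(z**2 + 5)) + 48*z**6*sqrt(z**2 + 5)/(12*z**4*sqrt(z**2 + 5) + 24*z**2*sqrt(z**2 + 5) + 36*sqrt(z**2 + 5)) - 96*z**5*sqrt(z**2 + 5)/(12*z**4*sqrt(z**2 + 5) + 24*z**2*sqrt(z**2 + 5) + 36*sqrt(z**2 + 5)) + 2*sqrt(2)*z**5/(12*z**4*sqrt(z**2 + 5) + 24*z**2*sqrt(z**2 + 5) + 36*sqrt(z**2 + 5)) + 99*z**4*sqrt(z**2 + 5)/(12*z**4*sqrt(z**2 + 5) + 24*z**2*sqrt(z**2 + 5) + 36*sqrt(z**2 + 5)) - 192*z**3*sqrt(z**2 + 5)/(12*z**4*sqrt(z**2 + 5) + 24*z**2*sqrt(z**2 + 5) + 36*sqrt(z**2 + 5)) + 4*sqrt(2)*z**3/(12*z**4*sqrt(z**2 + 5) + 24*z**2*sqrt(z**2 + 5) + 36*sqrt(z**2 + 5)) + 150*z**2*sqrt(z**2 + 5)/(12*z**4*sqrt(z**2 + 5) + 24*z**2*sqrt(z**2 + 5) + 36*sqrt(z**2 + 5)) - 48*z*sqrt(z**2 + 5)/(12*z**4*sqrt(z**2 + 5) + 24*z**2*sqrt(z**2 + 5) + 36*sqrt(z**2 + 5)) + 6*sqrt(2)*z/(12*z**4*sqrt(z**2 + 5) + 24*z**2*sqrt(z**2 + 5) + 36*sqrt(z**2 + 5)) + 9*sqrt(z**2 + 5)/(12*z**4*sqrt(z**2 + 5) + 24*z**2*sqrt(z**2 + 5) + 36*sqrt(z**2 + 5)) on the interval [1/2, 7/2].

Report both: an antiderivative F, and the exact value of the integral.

The integrand splits into summands that can be handled one at a time.
F(z) = (-12*z**4 + 16*z**3 + 3*z + 2*sqrt(2)*sqrt(z**2 + 5) - 12*log(z**4/2 + z**2 + 3/2) - 15)/12 is an antiderivative of f.
Check: d/dz[(-12*z**4 + 16*z**3 + 3*z + 2*sqrt(2)*sqrt(z**2 + 5) - 12*log(z**4/2 + z**2 + 3/2) - 15)/12] = (-48*z**7*sqrt(z**2 + 5) + 48*z**6*sqrt(z**2 + 5) - 96*z**5*sqrt(z**2 + 5) + 2*sqrt(2)*z**5 + 99*z**4*sqrt(z**2 + 5) - 192*z**3*sqrt(z**2 + 5) + 4*sqrt(2)*z**3 + 150*z**2*sqrt(z**2 + 5) - 48*z*sqrt(z**2 + 5) + 6*sqrt(2)*z + 9*sqrt(z**2 + 5))/(12*z**4*sqrt(z**2 + 5) + 24*z**2*sqrt(z**2 + 5) + 36*sqrt(z**2 + 5)), which equals f(z).
F(7/2) = -4477/48 - log(2841/32) + sqrt(138)/12; F(1/2) = -49/48 - log(57/32) + sqrt(42)/12.
Integral = F(7/2) - F(1/2) = -369/4 - log(2841/32) - sqrt(42)/12 + log(57/32) + sqrt(138)/12.

Antiderivative: F(z) = (-12*z**4 + 16*z**3 + 3*z + 2*sqrt(2)*sqrt(z**2 + 5) - 12*log(z**4/2 + z**2 + 3/2) - 15)/12; value = -369/4 - log(2841/32) - sqrt(42)/12 + log(57/32) + sqrt(138)/12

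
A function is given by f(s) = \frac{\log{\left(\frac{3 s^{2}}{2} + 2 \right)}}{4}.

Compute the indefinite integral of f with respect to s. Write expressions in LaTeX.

Since d/ds undoes antidifferentiation here, F'(s) = f(s) is required of F(s).
Check: d/ds[\frac{s \log{\left(\frac{3 s^{2}}{2} + 2 \right)}}{4} - \frac{s}{2} + \frac{\sqrt{3} \operatorname{atan}{\left(\frac{\sqrt{3} s}{2} \right)}}{3}] = \frac{\log{\left(\frac{3 s^{2}}{2} + 2 \right)}}{4} = f(s).

F(s) = \frac{s \log{\left(\frac{3 s^{2}}{2} + 2 \right)}}{4} - \frac{s}{2} + \frac{\sqrt{3} \operatorname{atan}{\left(\frac{\sqrt{3} s}{2} \right)}}{3} + C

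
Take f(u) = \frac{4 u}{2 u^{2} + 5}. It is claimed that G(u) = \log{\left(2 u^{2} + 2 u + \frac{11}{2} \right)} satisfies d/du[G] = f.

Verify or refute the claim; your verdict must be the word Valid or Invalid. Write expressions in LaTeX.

d/du[G] = \frac{8 u + 4}{4 u^{2} + 4 u + 11}
d/du[G] - f(u) = \frac{- 8 u^{2} - 4 u + 20}{8 u^{4} + 8 u^{3} + 42 u^{2} + 20 u + 55} != 0.

Invalid: d/du[G] - f = \frac{- 8 u^{2} - 4 u + 20}{8 u^{4} + 8 u^{3} + 42 u^{2} + 20 u + 55}, which is not 0.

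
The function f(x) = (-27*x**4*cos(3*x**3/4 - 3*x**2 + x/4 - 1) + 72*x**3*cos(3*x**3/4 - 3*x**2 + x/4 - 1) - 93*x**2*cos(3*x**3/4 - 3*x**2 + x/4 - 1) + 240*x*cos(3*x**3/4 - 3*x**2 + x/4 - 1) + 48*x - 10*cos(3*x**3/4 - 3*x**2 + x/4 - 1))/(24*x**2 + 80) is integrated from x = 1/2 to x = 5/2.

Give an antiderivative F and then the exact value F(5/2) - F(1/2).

A first test for any F(x): its x-derivative must equal f(x) identically.
F(x) = (2*log(3*x**2/2 + 5) - sin(3*x**3/4 - 3*x**2 + x/4 - 1))/2 is an antiderivative of f.
Check: d/dx[(2*log(3*x**2/2 + 5) - sin(3*x**3/4 - 3*x**2 + x/4 - 1))/2] = (-27*x**4*cos(3*x**3/4 - 3*x**2 + x/4 - 1) + 72*x**3*cos(3*x**3/4 - 3*x**2 + x/4 - 1) - 93*x**2*cos(3*x**3/4 - 3*x**2 + x/4 - 1) + 240*x*cos(3*x**3/4 - 3*x**2 + x/4 - 1) + 48*x - 10*cos(3*x**3/4 - 3*x**2 + x/4 - 1))/(24*x**2 + 80) = f(x).
F(5/2) = sin(237/32)/2 + log(115/8); F(1/2) = sin(49/32)/2 + log(43/8).
Integral = F(5/2) - F(1/2) = -log(43/8) - sin(49/32)/2 + sin(237/32)/2 + log(115/8).

Antiderivative: F(x) = (2*log(3*x**2/2 + 5) - sin(3*x**3/4 - 3*x**2 + x/4 - 1))/2; value = -log(43/8) - sin(49/32)/2 + sin(237/32)/2 + log(115/8)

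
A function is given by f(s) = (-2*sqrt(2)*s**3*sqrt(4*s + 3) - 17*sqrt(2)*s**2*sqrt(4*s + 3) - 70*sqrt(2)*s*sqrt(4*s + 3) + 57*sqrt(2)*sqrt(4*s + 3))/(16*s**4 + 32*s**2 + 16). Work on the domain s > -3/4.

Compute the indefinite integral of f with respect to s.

F(s) = -sqrt(2)*(s - 10)*(4*s + 3)**(3/2)/(16*(s**2 + 1)) + C

Differentiate the proposed F(s) back; it has to land on f(s) exactly.
Check: d/ds[-sqrt(2)*(s - 10)*(4*s + 3)**(3/2)/(16*(s**2 + 1))] = (-2*sqrt(2)*s**3*sqrt(4*s + 3) - 17*sqrt(2)*s**2*sqrt(4*s + 3) - 70*sqrt(2)*s*sqrt(4*s + 3) + 57*sqrt(2)*sqrt(4*s + 3))/(16*s**4 + 32*s**2 + 16) = f(s).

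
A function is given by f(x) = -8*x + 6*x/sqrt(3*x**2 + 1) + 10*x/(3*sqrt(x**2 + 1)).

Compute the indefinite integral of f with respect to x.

The integrand splits into summands that can be handled one at a time.
Check: d/dx[-4*x**2 + 2*sqrt(3*x**2 + 1) + 5*sqrt(4*x**2 + 4)/3] = (-24*x*sqrt(x**2 + 1)*sqrt(3*x**2 + 1) + 18*x*sqrt(x**2 + 1) + 10*x*sqrt(3*x**2 + 1))/(3*sqrt(x**2 + 1)*sqrt(3*x**2 + 1)), which equals f(x).

F(x) = -4*x**2 + 2*sqrt(3*x**2 + 1) + 5*sqrt(4*x**2 + 4)/3 + C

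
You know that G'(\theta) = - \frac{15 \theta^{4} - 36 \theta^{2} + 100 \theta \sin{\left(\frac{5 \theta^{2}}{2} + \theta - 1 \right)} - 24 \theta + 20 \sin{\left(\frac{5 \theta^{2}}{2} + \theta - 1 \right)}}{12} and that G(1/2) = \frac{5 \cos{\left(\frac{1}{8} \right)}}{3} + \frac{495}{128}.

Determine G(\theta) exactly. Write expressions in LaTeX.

G(\theta) = - \frac{\theta^{5}}{4} + \theta^{3} + \theta^{2} + \frac{5 \cos{\left(\frac{5 \theta^{2}}{2} + \theta - 1 \right)}}{3} + \frac{7}{2}

Since d/d\theta undoes antidifferentiation here, G(\theta) must give back the stated G'(\theta).
A general antiderivative is - \frac{\theta^{5}}{4} + \theta^{3} + \theta^{2} + \frac{5 \cos{\left(\frac{5 \theta^{2}}{2} + \theta - 1 \right)}}{3} + \frac{5}{2} + C.
The condition gives C = \frac{5 \cos{\left(\frac{1}{8} \right)}}{3} + \frac{495}{128} - (\frac{5 \cos{\left(\frac{1}{8} \right)}}{3} + \frac{367}{128}) = 1.
So G(\theta) = - \frac{\theta^{5}}{4} + \theta^{3} + \theta^{2} + \frac{5 \cos{\left(\frac{5 \theta^{2}}{2} + \theta - 1 \right)}}{3} + \frac{7}{2}.
Check: d/d\theta[- \frac{\theta^{5}}{4} + \theta^{3} + \theta^{2} + \frac{5 \cos{\left(\frac{5 \theta^{2}}{2} + \theta - 1 \right)}}{3} + \frac{7}{2}] = - \frac{5 \theta^{4}}{4} + 3 \theta^{2} - \frac{25 \theta \sin{\left(\frac{5 \theta^{2}}{2} + \theta - 1 \right)}}{3} + 2 \theta - \frac{5 \sin{\left(\frac{5 \theta^{2}}{2} + \theta - 1 \right)}}{3}, which equals G'(\theta).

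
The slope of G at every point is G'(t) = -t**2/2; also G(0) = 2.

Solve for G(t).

G(t) = (12 - t**3)/6

Since d/dt undoes antidifferentiation here, G(t) must give back the stated G'(t).
A general antiderivative is -t**3/6 + C.
The condition gives C = 2 - (0) = 2.
So G(t) = (12 - t**3)/6.
Check: d/dt[(12 - t**3)/6] = -t**2/2 = G'(t).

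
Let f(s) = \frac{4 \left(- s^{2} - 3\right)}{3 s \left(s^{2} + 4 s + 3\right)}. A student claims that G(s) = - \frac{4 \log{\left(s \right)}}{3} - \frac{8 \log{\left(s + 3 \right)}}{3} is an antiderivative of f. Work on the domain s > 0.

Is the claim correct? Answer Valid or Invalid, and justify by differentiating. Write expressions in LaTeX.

Invalid: d/ds[G] - f = - \frac{8}{3 s + 3}, which is not 0.

d/ds[G] = \frac{- 4 s - 4}{s^{2} + 3 s}
d/ds[G] - f(s) = - \frac{8}{3 s + 3} != 0.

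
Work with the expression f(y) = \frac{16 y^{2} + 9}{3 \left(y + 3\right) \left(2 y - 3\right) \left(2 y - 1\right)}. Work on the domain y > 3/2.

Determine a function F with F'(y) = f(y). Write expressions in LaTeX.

An antiderivative is F(y) = \frac{35 \log{\left(y - \frac{3}{2} \right)} - 13 \log{\left(y - \frac{1}{2} \right)} + 34 \log{\left(y + 3 \right)}}{42}.

The denominator factors as 3 \left(y + 3\right) \left(2 y - 3\right) \left(2 y - 1\right); partial fractions split f into directly integrable pieces: - \frac{13}{21 \left(2 y - 1\right)} + \frac{5}{3 \left(2 y - 3\right)} + \frac{17}{21 \left(y + 3\right)}.
Check: d/dy[\frac{35 \log{\left(y - \frac{3}{2} \right)} - 13 \log{\left(y - \frac{1}{2} \right)} + 34 \log{\left(y + 3 \right)}}{42}] = \frac{16 y^{2} + 9}{12 y^{3} + 12 y^{2} - 63 y + 27}, which equals f(y).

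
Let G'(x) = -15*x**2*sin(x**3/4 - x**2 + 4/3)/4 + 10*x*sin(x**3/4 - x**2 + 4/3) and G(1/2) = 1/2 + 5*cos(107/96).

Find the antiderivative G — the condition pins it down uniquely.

The substitution u = x**3/4 - x**2 + 4/3 works: G'(x) is exactly (dG/du)*(du/dx) for that inner function.
A general antiderivative is 5*cos(x**3/4 - x**2 + 4/3) + C.
The condition gives C = 1/2 + 5*cos(107/96) - (5*cos(107/96)) = 1/2.
So G(x) = 5*cos(x**3/4 - x**2 + 4/3) + 1/2.
Check: d/dx[5*cos(x**3/4 - x**2 + 4/3) + 1/2] = -15*x**2*sin(x**3/4 - x**2 + 4/3)/4 + 10*x*sin(x**3/4 - x**2 + 4/3) = G'(x).

G(x) = 5*cos(x**3/4 - x**2 + 4/3) + 1/2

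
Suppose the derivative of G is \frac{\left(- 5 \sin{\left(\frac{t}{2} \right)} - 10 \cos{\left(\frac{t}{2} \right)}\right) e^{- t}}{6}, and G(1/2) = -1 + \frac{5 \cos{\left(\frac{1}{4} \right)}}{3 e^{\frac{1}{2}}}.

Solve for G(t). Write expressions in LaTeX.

G(t) = -1 + \frac{5 e^{- t} \cos{\left(\frac{t}{2} \right)}}{3}

Recognize the product-rule pattern: G'(t) = u'v + uv' with u = \frac{5 \cos{\left(\frac{t}{2} \right)}}{3}, v = e^{- t}, so integration by parts undoes it.
A general antiderivative is \frac{5 e^{- t} \cos{\left(\frac{t}{2} \right)}}{3} + C.
The condition gives C = -1 + \frac{5 \cos{\left(\frac{1}{4} \right)}}{3 e^{\frac{1}{2}}} - (\frac{5 \cos{\left(\frac{1}{4} \right)}}{3 e^{\frac{1}{2}}}) = -1.
So G(t) = -1 + \frac{5 e^{- t} \cos{\left(\frac{t}{2} \right)}}{3}.
Check: d/dt[-1 + \frac{5 e^{- t} \cos{\left(\frac{t}{2} \right)}}{3}] = \frac{\left(- 5 \sin{\left(\frac{t}{2} \right)} - 10 \cos{\left(\frac{t}{2} \right)}\right) e^{- t}}{6} = G'(t).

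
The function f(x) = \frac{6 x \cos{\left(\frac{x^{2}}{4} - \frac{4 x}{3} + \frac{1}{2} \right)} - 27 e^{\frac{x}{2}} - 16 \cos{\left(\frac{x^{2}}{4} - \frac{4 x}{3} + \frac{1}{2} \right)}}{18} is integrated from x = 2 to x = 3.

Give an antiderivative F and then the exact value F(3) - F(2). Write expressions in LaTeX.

Antiderivative: F(x) = - 3 e^{\frac{x}{2}} + \frac{2 \sin{\left(\frac{x^{2}}{4} - \frac{4 x}{3} + \frac{1}{2} \right)}}{3}; value = - 3 e^{\frac{3}{2}} - \frac{2 \sin{\left(\frac{5}{4} \right)}}{3} + \frac{2 \sin{\left(\frac{7}{6} \right)}}{3} + 3 e

Whatever form F(x) takes, F'(x) = f(x) is non-negotiable.
F(x) = - 3 e^{\frac{x}{2}} + \frac{2 \sin{\left(\frac{x^{2}}{4} - \frac{4 x}{3} + \frac{1}{2} \right)}}{3} is an antiderivative of f.
Check: d/dx[- 3 e^{\frac{x}{2}} + \frac{2 \sin{\left(\frac{x^{2}}{4} - \frac{4 x}{3} + \frac{1}{2} \right)}}{3}] = \frac{x \cos{\left(\frac{x^{2}}{4} - \frac{4 x}{3} + \frac{1}{2} \right)}}{3} - \frac{3 e^{\frac{x}{2}}}{2} - \frac{8 \cos{\left(\frac{x^{2}}{4} - \frac{4 x}{3} + \frac{1}{2} \right)}}{9}, which equals f(x).
F(3) = - 3 e^{\frac{3}{2}} - \frac{2 \sin{\left(\frac{5}{4} \right)}}{3}; F(2) = - 3 e - \frac{2 \sin{\left(\frac{7}{6} \right)}}{3}.
Integral = F(3) - F(2) = - 3 e^{\frac{3}{2}} - \frac{2 \sin{\left(\frac{5}{4} \right)}}{3} + \frac{2 \sin{\left(\frac{7}{6} \right)}}{3} + 3 e.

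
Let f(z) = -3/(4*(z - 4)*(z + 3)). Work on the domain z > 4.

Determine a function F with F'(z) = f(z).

The denominator factors as 4*(z - 4)*(z + 3); partial fractions split f into directly integrable pieces: 3/(28*(z + 3)) - 3/(28*(z - 4)).
Check: d/dz[-3*log(z - 4)/28 + 3*log(z + 3)/28] = -3/(4*z**2 - 4*z - 48), which equals f(z).

An antiderivative is F(z) = -3*log(z - 4)/28 + 3*log(z + 3)/28.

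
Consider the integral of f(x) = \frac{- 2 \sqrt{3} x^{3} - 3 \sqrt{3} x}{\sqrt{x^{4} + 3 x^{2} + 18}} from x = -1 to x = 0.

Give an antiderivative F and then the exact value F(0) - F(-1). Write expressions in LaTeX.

f matches the chain-rule pattern g'(h)*h' with inner function h(x) = \frac{x^{4}}{3} + x^{2} + 6; substituting u = h(x) collapses the integral.
F(x) = - \sqrt{3} \sqrt{x^{4} + 3 x^{2} + 18} is an antiderivative of f.
Check: d/dx[- \sqrt{3} \sqrt{x^{4} + 3 x^{2} + 18}] = \frac{- 2 \sqrt{3} x^{3} - 3 \sqrt{3} x}{\sqrt{x^{4} + 3 x^{2} + 18}} = f(x).
F(0) = - 3 \sqrt{6}; F(-1) = - \sqrt{66}.
Integral = F(0) - F(-1) = - 3 \sqrt{6} + \sqrt{66}.

Antiderivative: F(x) = - \sqrt{3} \sqrt{x^{4} + 3 x^{2} + 18}; value = - 3 \sqrt{6} + \sqrt{66}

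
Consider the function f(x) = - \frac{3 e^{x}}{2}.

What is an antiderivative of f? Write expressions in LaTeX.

A candidate is checked by its d/dx: the result must match f(x).
Check: d/dx[- \frac{3 e^{x}}{2}] = - \frac{3 e^{x}}{2} = f(x).

An antiderivative is F(x) = - \frac{3 e^{x}}{2}.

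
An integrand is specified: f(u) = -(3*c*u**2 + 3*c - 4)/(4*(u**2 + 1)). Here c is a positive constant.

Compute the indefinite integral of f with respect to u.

Whatever form F(u) takes, F'(u) = f(u) is non-negotiable.
Check: d/du[(-3*c*u + 4*atan(u))/4] = (-3*c*u**2 - 3*c + 4)/(4*u**2 + 4), which equals f(u).

F(u) = (-3*c*u + 4*atan(u))/4 + C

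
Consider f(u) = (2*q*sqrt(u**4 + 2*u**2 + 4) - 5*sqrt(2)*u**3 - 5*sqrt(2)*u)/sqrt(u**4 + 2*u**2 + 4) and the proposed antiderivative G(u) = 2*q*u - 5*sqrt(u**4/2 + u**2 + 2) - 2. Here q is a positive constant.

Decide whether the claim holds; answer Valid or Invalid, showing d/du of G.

Valid - differentiating G returns exactly f.

d/du[G] = (2*q*sqrt(u**4 + 2*u**2 + 4) - 5*sqrt(2)*u**3 - 5*sqrt(2)*u)/sqrt(u**4 + 2*u**2 + 4)
This equals f(u) exactly, so the claim holds.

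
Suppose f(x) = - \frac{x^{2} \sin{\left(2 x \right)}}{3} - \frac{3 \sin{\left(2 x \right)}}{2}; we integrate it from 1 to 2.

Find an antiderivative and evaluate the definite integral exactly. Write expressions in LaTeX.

The integrand splits into summands that can be handled one at a time.
F(x) = \frac{x^{2} \cos{\left(2 x \right)}}{6} - \frac{x \sin{\left(2 x \right)}}{6} + \frac{2 \cos{\left(2 x \right)}}{3} is an antiderivative of f.
Check: d/dx[\frac{x^{2} \cos{\left(2 x \right)}}{6} - \frac{x \sin{\left(2 x \right)}}{6} + \frac{2 \cos{\left(2 x \right)}}{3}] = - \frac{x^{2} \sin{\left(2 x \right)}}{3} - \frac{3 \sin{\left(2 x \right)}}{2} = f(x).
F(2) = \frac{4 \cos{\left(4 \right)}}{3} - \frac{\sin{\left(4 \right)}}{3}; F(1) = \frac{5 \cos{\left(2 \right)}}{6} - \frac{\sin{\left(2 \right)}}{6}.
Integral = F(2) - F(1) = \frac{4 \cos{\left(4 \right)}}{3} + \frac{\sin{\left(2 \right)}}{6} - \frac{\sin{\left(4 \right)}}{3} - \frac{5 \cos{\left(2 \right)}}{6}.

Antiderivative: F(x) = \frac{x^{2} \cos{\left(2 x \right)}}{6} - \frac{x \sin{\left(2 x \right)}}{6} + \frac{2 \cos{\left(2 x \right)}}{3}; value = \frac{4 \cos{\left(4 \right)}}{3} + \frac{\sin{\left(2 \right)}}{6} - \frac{\sin{\left(4 \right)}}{3} - \frac{5 \cos{\left(2 \right)}}{6}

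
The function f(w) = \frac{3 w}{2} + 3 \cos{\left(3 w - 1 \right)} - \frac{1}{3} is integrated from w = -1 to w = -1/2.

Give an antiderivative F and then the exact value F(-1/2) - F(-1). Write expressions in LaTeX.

The integrand splits into summands that can be handled one at a time.
F(w) = \frac{9 w^{2} - 4 w + 12 \sin{\left(3 w - 1 \right)} + 18}{12} is an antiderivative of f.
Check: d/dw[\frac{9 w^{2} - 4 w + 12 \sin{\left(3 w - 1 \right)} + 18}{12}] = \frac{3 w}{2} + 3 \cos{\left(3 w - 1 \right)} - \frac{1}{3} = f(w).
F(-1/2) = \frac{89}{48} - \sin{\left(\frac{5}{2} \right)}; F(-1) = \frac{31}{12} - \sin{\left(4 \right)}.
Integral = F(-1/2) - F(-1) = \sin{\left(4 \right)} - \frac{35}{48} - \sin{\left(\frac{5}{2} \right)}.

Antiderivative: F(w) = \frac{9 w^{2} - 4 w + 12 \sin{\left(3 w - 1 \right)} + 18}{12}; value = \sin{\left(4 \right)} - \frac{35}{48} - \sin{\left(\frac{5}{2} \right)}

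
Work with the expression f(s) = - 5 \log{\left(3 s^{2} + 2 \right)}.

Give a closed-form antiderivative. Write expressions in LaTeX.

Check any antiderivative F(s) by computing F'(s) and comparing it with f(s).
Check: d/ds[\frac{5 \left(- 3 s \log{\left(3 s^{2} + 2 \right)} + 6 s - 2 \sqrt{6} \operatorname{atan}{\left(\frac{\sqrt{6} s}{2} \right)}\right)}{3}] = - 5 \log{\left(3 s^{2} + 2 \right)} = f(s).

An antiderivative is F(s) = \frac{5 \left(- 3 s \log{\left(3 s^{2} + 2 \right)} + 6 s - 2 \sqrt{6} \operatorname{atan}{\left(\frac{\sqrt{6} s}{2} \right)}\right)}{3}.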